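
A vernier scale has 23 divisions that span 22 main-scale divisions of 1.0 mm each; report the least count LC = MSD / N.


LC = MSD / n_div
= 1.0 / 23
= 0.0435

0.0435


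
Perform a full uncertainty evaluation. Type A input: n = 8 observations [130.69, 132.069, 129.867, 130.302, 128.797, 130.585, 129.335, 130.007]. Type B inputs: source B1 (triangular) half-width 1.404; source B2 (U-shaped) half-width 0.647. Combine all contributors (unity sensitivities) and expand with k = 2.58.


mean = (130.69 + 132.069 + 129.867 + 130.302 + 128.797 + 130.585 + 129.335 + 130.007) / 8 = 130.2065
s = sqrt(sum((x - mean)^2)/(n-1)) = 0.9824404
u_A = s / sqrt(n) = 0.9824404 / sqrt(8) = 0.34734513
u_B1 = 1.404 / sqrt(6) = 0.5731806
u_B2 = 0.647 / sqrt(2) = 0.45749809
uc = sqrt(0.34734513^2 + 0.5731806^2 + 0.45749809^2) = 0.81147344
U = k * uc = 2.58 * 0.81147344
U = 2.0936

2.0936


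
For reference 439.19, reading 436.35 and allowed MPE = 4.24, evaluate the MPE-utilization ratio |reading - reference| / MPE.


e = indication - reference = 436.35 - 439.19 = -2.8400
|e| = 2.8400
ratio = |e| / MPE = 2.8400 / 4.24
ratio = 0.6698

0.6698


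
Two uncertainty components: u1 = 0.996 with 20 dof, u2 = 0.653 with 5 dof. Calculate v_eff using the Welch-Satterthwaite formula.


uc = sqrt(u1^2 + u2^2) = sqrt(0.996^2 + 0.653^2) = 1.1909765
v_eff = uc^4 / (u1^4/v1 + u2^4/v2)
= 1.1909765^4 / (0.996^4/20 + 0.653^4/5)
= 2.0119295 / 0.085569714
v_eff = 23.5122

23.5122


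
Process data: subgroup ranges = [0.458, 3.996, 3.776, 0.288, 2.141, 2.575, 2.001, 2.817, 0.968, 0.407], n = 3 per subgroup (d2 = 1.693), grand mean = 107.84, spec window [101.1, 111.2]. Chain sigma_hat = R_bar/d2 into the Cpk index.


R_bar = (0.458 + 3.996 + 3.776 + 0.288 + 2.141 + 2.575 + 2.001 + 2.817 + 0.968 + 0.407) / 10 = 1.9427
sigma = R_bar / d2 = 1.9427 / 1.693 = 1.1474897
Cp = (USL - LSL)/(6*sigma) = (111.2 - 101.1)/(6*1.1474897) = 1.4670
Cpu = (111.2 - 107.84)/(3*1.1474897) = 0.9760
Cpl = (107.84 - 101.1)/(3*1.1474897) = 1.9579
Cpk = min(Cpu, Cpl) = 0.9760

0.9760


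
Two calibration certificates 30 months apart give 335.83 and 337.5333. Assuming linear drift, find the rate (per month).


rate = (v2 - v1) / months
= (337.5333 - 335.83) / 30
= 1.7033 / 30
= 0.0568

0.0568


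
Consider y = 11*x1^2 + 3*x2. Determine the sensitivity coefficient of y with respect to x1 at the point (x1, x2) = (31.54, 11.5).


y = 11*x1^2 + 3*x2
dy/dx1 = 2*11*x1
Evaluate at x1 = 31.54: c1 = 22 * 31.54
c1 = 693.8800

693.8800


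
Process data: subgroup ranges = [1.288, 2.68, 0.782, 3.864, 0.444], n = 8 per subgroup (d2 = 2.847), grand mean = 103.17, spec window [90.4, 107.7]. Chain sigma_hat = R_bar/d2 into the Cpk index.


R_bar = (1.288 + 2.68 + 0.782 + 3.864 + 0.444) / 5 = 1.8116
sigma = R_bar / d2 = 1.8116 / 2.847 = 0.63631893
Cp = (USL - LSL)/(6*sigma) = (107.7 - 90.4)/(6*0.63631893) = 4.5313
Cpu = (107.7 - 103.17)/(3*0.63631893) = 2.3730
Cpl = (103.17 - 90.4)/(3*0.63631893) = 6.6895
Cpk = min(Cpu, Cpl) = 2.3730

2.3730


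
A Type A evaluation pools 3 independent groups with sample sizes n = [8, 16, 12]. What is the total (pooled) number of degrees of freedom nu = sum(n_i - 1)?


nu = sum_i (n_i - 1)
nu = ((8 - 1) + (16 - 1) + (12 - 1))
nu = 7 + 15 + 11
nu = 33

33


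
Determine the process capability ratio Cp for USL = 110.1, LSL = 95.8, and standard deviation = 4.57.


Cp = (USL - LSL) / (6 * sigma)
= (110.1 - 95.8) / (6 * 4.57)
= 14.3000 / 27.4200
= 0.5215

0.5215


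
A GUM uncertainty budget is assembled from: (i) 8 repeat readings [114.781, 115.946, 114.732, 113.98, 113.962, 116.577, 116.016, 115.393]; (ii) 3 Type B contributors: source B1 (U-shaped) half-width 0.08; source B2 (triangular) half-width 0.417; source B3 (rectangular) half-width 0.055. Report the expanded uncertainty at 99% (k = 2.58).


mean = (114.781 + 115.946 + 114.732 + 113.98 + 113.962 + 116.577 + 116.016 + 115.393) / 8 = 115.173375
s = sqrt(sum((x - mean)^2)/(n-1)) = 0.96848246
u_A = s / sqrt(n) = 0.96848246 / sqrt(8) = 0.34241026
u_B1 = 0.08 / sqrt(2) = 0.056568542
u_B2 = 0.417 / sqrt(6) = 0.17023954
u_B3 = 0.055 / sqrt(3) = 0.031754265
uc = sqrt(0.34241026^2 + 0.056568542^2 + 0.17023954^2 + 0.031754265^2) = 0.38785902
U = k * uc = 2.58 * 0.38785902
U = 1.0007

1.0007


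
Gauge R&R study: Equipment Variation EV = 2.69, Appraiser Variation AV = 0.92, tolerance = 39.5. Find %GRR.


GRR = sqrt(EV^2 + AV^2) = sqrt(2.69^2 + 0.92^2) = 2.8429738
%GRR = GRR / tol * 100 = 2.8429738 / 39.5 * 100
%GRR = 7.1974

7.1974


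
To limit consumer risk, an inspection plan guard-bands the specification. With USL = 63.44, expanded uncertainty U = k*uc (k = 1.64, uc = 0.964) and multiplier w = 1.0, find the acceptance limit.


U = k * uc = 1.64 * 0.964 = 1.58096
guard band g = w * U = 1.0 * 1.58096 = 1.58096
AL = USL - g = 63.44 - 1.58096
AL = 61.8590

61.8590


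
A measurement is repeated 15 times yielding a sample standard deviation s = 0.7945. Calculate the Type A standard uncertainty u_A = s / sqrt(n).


u_A = s / sqrt(n)
u_A = 0.7945 / sqrt(15)
u_A = 0.7945 / 3.8729833
u_A = 0.2051

0.2051


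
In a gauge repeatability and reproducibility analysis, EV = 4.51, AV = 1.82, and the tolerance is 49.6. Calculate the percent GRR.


GRR = sqrt(EV^2 + AV^2) = sqrt(4.51^2 + 1.82^2) = 4.8633836
%GRR = GRR / tol * 100 = 4.8633836 / 49.6 * 100
%GRR = 9.8052

9.8052


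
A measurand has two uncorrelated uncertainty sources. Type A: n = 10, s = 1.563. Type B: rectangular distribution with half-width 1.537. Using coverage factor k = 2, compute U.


u_A = s / sqrt(n) = 1.563 / sqrt(10) = 0.494264
u_B = half_width / sqrt(3) = 1.537 / sqrt(3) = 0.88738736
uc = sqrt(u_A^2 + u_B^2) = sqrt(0.494264^2 + 0.88738736^2) = 1.0157525
U = k * uc = 2 * 1.0157525
U = 2.0315

2.0315


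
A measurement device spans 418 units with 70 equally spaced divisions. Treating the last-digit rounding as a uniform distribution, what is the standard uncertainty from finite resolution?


resolution = range / divisions
resolution = 418 / 70 = 5.9714286
u_res = resolution / (2*sqrt(3))
u_res = 5.9714286 / 3.4641016
u_res = 1.7238

1.7238


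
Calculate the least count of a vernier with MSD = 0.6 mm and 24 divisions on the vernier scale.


LC = MSD / n_div
= 0.6 / 24
= 0.0250

0.0250


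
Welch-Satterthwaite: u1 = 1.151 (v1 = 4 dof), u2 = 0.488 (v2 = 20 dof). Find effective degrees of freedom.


uc = sqrt(u1^2 + u2^2) = sqrt(1.151^2 + 0.488^2) = 1.250178
v_eff = uc^4 / (u1^4/v1 + u2^4/v2)
= 1.250178^4 / (1.151^4/4 + 0.488^4/20)
= 2.4427972 / 0.44161005
v_eff = 5.5316

5.5316


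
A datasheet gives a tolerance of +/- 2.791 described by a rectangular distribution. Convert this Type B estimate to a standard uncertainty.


u_B = half_width / sqrt(3)
u_B = 2.791 / 1.7320508
u_B = 1.6114

1.6114


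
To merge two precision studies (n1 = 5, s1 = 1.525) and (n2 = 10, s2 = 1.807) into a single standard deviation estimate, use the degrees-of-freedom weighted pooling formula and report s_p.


s_p = sqrt(((n1-1)*s1^2 + (n2-1)*s2^2) / (n1+n2-2))
numerator = (5-1)*1.525^2 + (10-1)*1.807^2 = 9.3025 + 29.387241 = 38.689741
denominator = 5 + 10 - 2 = 13
s_p^2 = 38.689741 / 13 = 2.9761339
s_p = sqrt(2.9761339) = 1.7251

1.7251


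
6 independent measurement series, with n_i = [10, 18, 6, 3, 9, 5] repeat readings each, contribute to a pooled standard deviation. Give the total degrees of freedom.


nu = sum_i (n_i - 1)
nu = ((10 - 1) + (18 - 1) + (6 - 1) + (3 - 1) + (9 - 1) + (5 - 1))
nu = 9 + 17 + 5 + 2 + 8 + 4
nu = 45

45


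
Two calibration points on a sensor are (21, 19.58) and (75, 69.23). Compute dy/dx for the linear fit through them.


slope = (y2 - y1) / (x2 - x1)
= (69.23 - 19.58) / (75 - 21)
= 49.6500 / 54
= 0.9194

0.9194


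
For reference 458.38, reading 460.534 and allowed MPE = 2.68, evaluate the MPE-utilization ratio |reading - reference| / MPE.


e = indication - reference = 460.534 - 458.38 = 2.1540
|e| = 2.1540
ratio = |e| / MPE = 2.1540 / 2.68
ratio = 0.8037

0.8037


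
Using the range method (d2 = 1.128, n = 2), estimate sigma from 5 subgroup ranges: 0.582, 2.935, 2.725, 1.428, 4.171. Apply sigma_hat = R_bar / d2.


R_bar = (0.582 + 2.935 + 2.725 + 1.428 + 4.171) / 5
R_bar = 11.841 / 5 = 2.3682
sigma_hat = R_bar / d2 = 2.3682 / 1.128 = 2.0995

2.0995


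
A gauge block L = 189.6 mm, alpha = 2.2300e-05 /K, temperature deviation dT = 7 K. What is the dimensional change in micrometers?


dL = L * alpha * dT
= 189.6 * 2.2300e-05 * 7
= 0.0295966 mm
dL_um = 0.0295966 * 1000 = 29.5966 um

29.5966


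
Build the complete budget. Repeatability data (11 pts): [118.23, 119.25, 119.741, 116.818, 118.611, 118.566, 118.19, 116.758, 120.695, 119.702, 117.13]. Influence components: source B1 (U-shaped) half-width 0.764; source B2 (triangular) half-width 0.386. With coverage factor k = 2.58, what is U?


mean = (118.23 + 119.25 + 119.741 + 116.818 + 118.611 + 118.566 + 118.19 + 116.758 + 120.695 + 119.702 + 117.13) / 11 = 118.5173636
s = sqrt(sum((x - mean)^2)/(n-1)) = 1.2762585
u_A = s / sqrt(n) = 1.2762585 / sqrt(11) = 0.38480642
u_B1 = 0.764 / sqrt(2) = 0.54022958
u_B2 = 0.386 / sqrt(6) = 0.15758384
uc = sqrt(0.38480642^2 + 0.54022958^2 + 0.15758384^2) = 0.68173063
U = k * uc = 2.58 * 0.68173063
U = 1.7589

1.7589


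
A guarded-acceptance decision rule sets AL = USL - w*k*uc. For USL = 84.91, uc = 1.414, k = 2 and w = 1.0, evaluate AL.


U = k * uc = 2 * 1.414 = 2.828
guard band g = w * U = 1.0 * 2.828 = 2.828
AL = USL - g = 84.91 - 2.828
AL = 82.0820

82.0820


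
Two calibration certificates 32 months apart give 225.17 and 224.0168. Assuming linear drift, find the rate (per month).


rate = (v2 - v1) / months
= (224.0168 - 225.17) / 32
= -1.1532 / 32
= -0.0360

-0.0360


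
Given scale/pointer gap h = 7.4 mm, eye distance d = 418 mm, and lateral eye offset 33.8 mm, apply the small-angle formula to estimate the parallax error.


error = h * offset / d
= 7.4 * 33.8 / 418
= 0.5984

0.5984


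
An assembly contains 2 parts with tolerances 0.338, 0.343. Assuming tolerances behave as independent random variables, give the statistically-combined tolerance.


RSS = sqrt(0.338^2 + 0.343^2)
= sqrt(0.231893)
= 0.4816

0.4816


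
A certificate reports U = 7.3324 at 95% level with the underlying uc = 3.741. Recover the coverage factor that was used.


k = U / uc
k = 7.3324 / 3.741
k = 1.96

1.96


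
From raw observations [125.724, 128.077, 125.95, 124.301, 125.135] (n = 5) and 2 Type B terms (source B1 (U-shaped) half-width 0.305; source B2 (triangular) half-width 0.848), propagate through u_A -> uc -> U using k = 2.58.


mean = (125.724 + 128.077 + 125.95 + 124.301 + 125.135) / 5 = 125.8374
s = sqrt(sum((x - mean)^2)/(n-1)) = 1.4049232
u_A = s / sqrt(n) = 1.4049232 / sqrt(5) = 0.62830076
u_B1 = 0.305 / sqrt(2) = 0.21566757
u_B2 = 0.848 / sqrt(6) = 0.34619455
uc = sqrt(0.62830076^2 + 0.21566757^2 + 0.34619455^2) = 0.74908278
U = k * uc = 2.58 * 0.74908278
U = 1.9326

1.9326


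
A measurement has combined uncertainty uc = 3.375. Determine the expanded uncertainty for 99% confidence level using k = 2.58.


U = k * uc
U = 2.58 * 3.375
U = 8.7075

8.7075


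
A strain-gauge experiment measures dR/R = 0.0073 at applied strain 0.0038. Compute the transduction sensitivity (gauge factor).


GF = (dR/R) / epsilon
= 0.0073 / 0.0038
= 1.9211

1.9211


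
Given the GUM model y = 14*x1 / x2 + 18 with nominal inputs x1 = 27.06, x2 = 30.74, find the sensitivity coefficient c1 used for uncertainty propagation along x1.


y = 14*x1 / x2 + 18
dy/dx1 = 14/x2
Evaluate at x2 = 30.74: c1 = 14 / 30.74
c1 = 0.4554

0.4554


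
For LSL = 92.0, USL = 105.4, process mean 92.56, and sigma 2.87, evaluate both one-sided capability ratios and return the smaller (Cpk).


Cpu = (USL - mean) / (3*sigma) = (105.4 - 92.56) / (3*2.87) = 1.4913
Cpl = (mean - LSL) / (3*sigma) = (92.56 - 92.0) / (3*2.87) = 0.0650
Cpk = min(Cpu, Cpl) = 0.0650

0.0650


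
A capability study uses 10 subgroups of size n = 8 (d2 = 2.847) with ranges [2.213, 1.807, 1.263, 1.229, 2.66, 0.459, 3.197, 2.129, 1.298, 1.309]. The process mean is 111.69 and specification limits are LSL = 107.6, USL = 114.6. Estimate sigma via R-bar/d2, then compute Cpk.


R_bar = (2.213 + 1.807 + 1.263 + 1.229 + 2.66 + 0.459 + 3.197 + 2.129 + 1.298 + 1.309) / 10 = 1.7564
sigma = R_bar / d2 = 1.7564 / 2.847 = 0.6169301
Cp = (USL - LSL)/(6*sigma) = (114.6 - 107.6)/(6*0.6169301) = 1.8911
Cpu = (114.6 - 111.69)/(3*0.6169301) = 1.5723
Cpl = (111.69 - 107.6)/(3*0.6169301) = 2.2099
Cpk = min(Cpu, Cpl) = 1.5723

1.5723


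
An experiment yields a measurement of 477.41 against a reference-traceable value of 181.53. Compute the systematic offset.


Systematic error = measured - true
= 477.41 - 181.53
= 295.8800

295.8800


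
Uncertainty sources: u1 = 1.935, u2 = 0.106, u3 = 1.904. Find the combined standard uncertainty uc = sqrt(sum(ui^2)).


uc = sqrt(1.935^2 + 0.106^2 + 1.904^2)
uc = sqrt(7.380677)
uc = 2.7167

2.7167


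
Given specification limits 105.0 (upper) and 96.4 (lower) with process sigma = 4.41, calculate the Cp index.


Cp = (USL - LSL) / (6 * sigma)
= (105.0 - 96.4) / (6 * 4.41)
= 8.6000 / 26.4600
= 0.3250

0.3250


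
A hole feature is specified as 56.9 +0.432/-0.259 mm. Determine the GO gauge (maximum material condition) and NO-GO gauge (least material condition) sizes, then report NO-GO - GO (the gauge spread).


GO = nominal - lower_tol (smallest hole = maximum material condition)
GO = 56.9 - 0.259 = 56.641
NO-GO = nominal + upper_tol (largest hole = least material condition)
NO-GO = 56.9 + 0.432 = 57.332
spread = NO-GO - GO = 57.332 - 56.641 = 0.6910

0.6910


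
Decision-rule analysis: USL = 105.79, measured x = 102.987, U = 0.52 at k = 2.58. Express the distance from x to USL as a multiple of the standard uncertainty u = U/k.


u = U / k = 0.52 / 2.58 = 0.20155039
margin = |USL - x| = |105.79 - 102.987| = 2.803
z = margin / u = 2.803 / 0.20155039
z = 13.9072

13.9072


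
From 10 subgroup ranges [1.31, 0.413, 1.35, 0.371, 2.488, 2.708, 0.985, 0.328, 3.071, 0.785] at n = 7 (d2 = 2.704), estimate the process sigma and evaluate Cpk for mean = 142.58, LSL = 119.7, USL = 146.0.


R_bar = (1.31 + 0.413 + 1.35 + 0.371 + 2.488 + 2.708 + 0.985 + 0.328 + 3.071 + 0.785) / 10 = 1.3809
sigma = R_bar / d2 = 1.3809 / 2.704 = 0.51068787
Cp = (USL - LSL)/(6*sigma) = (146.0 - 119.7)/(6*0.51068787) = 8.5832
Cpu = (146.0 - 142.58)/(3*0.51068787) = 2.2323
Cpl = (142.58 - 119.7)/(3*0.51068787) = 14.9341
Cpk = min(Cpu, Cpl) = 2.2323

2.2323


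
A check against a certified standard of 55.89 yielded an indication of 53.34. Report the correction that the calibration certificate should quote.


Correction = standard - reading
= 55.89 - 53.34
= 2.5500

2.5500


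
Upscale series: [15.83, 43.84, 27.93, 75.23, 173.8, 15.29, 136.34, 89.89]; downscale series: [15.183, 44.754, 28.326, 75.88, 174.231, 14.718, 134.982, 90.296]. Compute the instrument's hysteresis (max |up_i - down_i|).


|15.83 - 15.183| = 0.6470
|43.84 - 44.754| = 0.9140
|27.93 - 28.326| = 0.3960
|75.23 - 75.88| = 0.6500
|173.8 - 174.231| = 0.4310
|15.29 - 14.718| = 0.5720
|136.34 - 134.982| = 1.3580
|89.89 - 90.296| = 0.4060
hysteresis = max(diffs) = 1.3580

1.3580


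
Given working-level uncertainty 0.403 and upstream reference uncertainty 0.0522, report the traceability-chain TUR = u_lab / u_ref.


TUR = u_lab / u_ref
= 0.403 / 0.0522
= 7.7203

7.7203


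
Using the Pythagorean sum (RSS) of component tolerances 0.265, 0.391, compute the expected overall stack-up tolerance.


RSS = sqrt(0.265^2 + 0.391^2)
= sqrt(0.223106)
= 0.4723

0.4723


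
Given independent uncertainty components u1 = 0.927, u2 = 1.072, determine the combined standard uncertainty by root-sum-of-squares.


uc = sqrt(0.927^2 + 1.072^2)
uc = sqrt(2.008513)
uc = 1.4172

1.4172


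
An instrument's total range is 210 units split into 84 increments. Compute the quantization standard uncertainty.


resolution = range / divisions
resolution = 210 / 84 = 2.5
u_res = resolution / (2*sqrt(3))
u_res = 2.5 / 3.4641016
u_res = 0.7217

0.7217


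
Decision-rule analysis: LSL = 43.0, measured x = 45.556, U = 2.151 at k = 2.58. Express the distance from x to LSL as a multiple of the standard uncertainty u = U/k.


u = U / k = 2.151 / 2.58 = 0.83372093
margin = |LSL - x| = |43.0 - 45.556| = 2.556
z = margin / u = 2.556 / 0.83372093
z = 3.0658

3.0658


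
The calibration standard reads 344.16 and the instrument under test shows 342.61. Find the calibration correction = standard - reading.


Correction = standard - reading
= 344.16 - 342.61
= 1.5500

1.5500


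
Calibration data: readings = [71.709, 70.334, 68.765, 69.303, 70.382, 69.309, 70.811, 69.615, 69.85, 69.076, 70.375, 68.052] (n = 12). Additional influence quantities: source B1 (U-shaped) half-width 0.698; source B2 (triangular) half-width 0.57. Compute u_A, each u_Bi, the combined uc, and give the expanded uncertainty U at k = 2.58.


mean = (71.709 + 70.334 + 68.765 + 69.303 + 70.382 + 69.309 + 70.811 + 69.615 + 69.85 + 69.076 + 70.375 + 68.052) / 12 = 69.79841667
s = sqrt(sum((x - mean)^2)/(n-1)) = 0.99071127
u_A = s / sqrt(n) = 0.99071127 / sqrt(12) = 0.28599371
u_B1 = 0.698 / sqrt(2) = 0.49356053
u_B2 = 0.57 / sqrt(6) = 0.23270153
uc = sqrt(0.28599371^2 + 0.49356053^2 + 0.23270153^2) = 0.61607175
U = k * uc = 2.58 * 0.61607175
U = 1.5895

1.5895


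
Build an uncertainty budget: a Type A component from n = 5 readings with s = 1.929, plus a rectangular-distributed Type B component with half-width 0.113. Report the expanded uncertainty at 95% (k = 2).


u_A = s / sqrt(n) = 1.929 / sqrt(5) = 0.86267503
u_B = half_width / sqrt(3) = 0.113 / sqrt(3) = 0.06524058
uc = sqrt(u_A^2 + u_B^2) = sqrt(0.86267503^2 + 0.06524058^2) = 0.86513845
U = k * uc = 2 * 0.86513845
U = 1.7303

1.7303


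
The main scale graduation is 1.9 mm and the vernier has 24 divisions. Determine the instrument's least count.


LC = MSD / n_div
= 1.9 / 24
= 0.0792

0.0792


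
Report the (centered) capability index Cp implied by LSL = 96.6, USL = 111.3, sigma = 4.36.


Cp = (USL - LSL) / (6 * sigma)
= (111.3 - 96.6) / (6 * 4.36)
= 14.7000 / 26.1600
= 0.5619

0.5619


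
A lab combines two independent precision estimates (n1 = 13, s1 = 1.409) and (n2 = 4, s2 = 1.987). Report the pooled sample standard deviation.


s_p = sqrt(((n1-1)*s1^2 + (n2-1)*s2^2) / (n1+n2-2))
numerator = (13-1)*1.409^2 + (4-1)*1.987^2 = 23.823372 + 11.844507 = 35.667879
denominator = 13 + 4 - 2 = 15
s_p^2 = 35.667879 / 15 = 2.3778586
s_p = sqrt(2.3778586) = 1.5420

1.5420


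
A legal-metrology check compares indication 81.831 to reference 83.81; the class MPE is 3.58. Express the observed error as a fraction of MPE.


e = indication - reference = 81.831 - 83.81 = -1.9790
|e| = 1.9790
ratio = |e| / MPE = 1.9790 / 3.58
ratio = 0.5528

0.5528


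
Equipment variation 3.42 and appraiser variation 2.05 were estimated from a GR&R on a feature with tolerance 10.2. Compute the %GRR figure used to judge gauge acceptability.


GRR = sqrt(EV^2 + AV^2) = sqrt(3.42^2 + 2.05^2) = 3.9873425
%GRR = GRR / tol * 100 = 3.9873425 / 10.2 * 100
%GRR = 39.0916

39.0916


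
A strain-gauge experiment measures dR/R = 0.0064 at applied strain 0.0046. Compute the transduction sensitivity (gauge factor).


GF = (dR/R) / epsilon
= 0.0064 / 0.0046
= 1.3913

1.3913


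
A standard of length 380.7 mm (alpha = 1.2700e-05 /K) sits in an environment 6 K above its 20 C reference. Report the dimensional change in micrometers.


dL = L * alpha * dT
= 380.7 * 1.2700e-05 * 6
= 0.0290093 mm
dL_um = 0.0290093 * 1000 = 29.0093 um

29.0093


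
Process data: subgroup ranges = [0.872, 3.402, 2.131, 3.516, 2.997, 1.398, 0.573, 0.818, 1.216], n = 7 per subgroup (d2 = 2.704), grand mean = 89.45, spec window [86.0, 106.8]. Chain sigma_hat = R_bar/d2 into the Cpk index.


R_bar = (0.872 + 3.402 + 2.131 + 3.516 + 2.997 + 1.398 + 0.573 + 0.818 + 1.216) / 9 = 1.8803333
sigma = R_bar / d2 = 1.8803333 / 2.704 = 0.69538953
Cp = (USL - LSL)/(6*sigma) = (106.8 - 86.0)/(6*0.69538953) = 4.9852
Cpu = (106.8 - 89.45)/(3*0.69538953) = 8.3167
Cpl = (89.45 - 86.0)/(3*0.69538953) = 1.6537
Cpk = min(Cpu, Cpl) = 1.6537

1.6537


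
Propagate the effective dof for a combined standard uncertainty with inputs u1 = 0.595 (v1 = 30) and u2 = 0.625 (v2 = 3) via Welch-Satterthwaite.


uc = sqrt(u1^2 + u2^2) = sqrt(0.595^2 + 0.625^2) = 0.86293105
v_eff = uc^4 / (u1^4/v1 + u2^4/v2)
= 0.86293105^4 / (0.595^4/30 + 0.625^4/3)
= 0.55450362 / 0.05504042
v_eff = 10.0745

10.0745


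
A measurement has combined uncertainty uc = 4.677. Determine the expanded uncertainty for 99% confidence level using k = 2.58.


U = k * uc
U = 2.58 * 4.677
U = 12.0667

12.0667


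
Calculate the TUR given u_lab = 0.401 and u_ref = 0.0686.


TUR = u_lab / u_ref
= 0.401 / 0.0686
= 5.8455

5.8455


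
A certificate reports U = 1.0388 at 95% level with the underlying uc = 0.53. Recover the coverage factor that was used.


k = U / uc
k = 1.0388 / 0.53
k = 1.96

1.96


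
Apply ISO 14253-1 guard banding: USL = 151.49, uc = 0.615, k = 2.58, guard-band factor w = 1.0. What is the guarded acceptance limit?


U = k * uc = 2.58 * 0.615 = 1.5867
guard band g = w * U = 1.0 * 1.5867 = 1.5867
AL = USL - g = 151.49 - 1.5867
AL = 149.9033

149.9033


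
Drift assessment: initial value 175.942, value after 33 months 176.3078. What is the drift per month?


rate = (v2 - v1) / months
= (176.3078 - 175.942) / 33
= 0.3658 / 33
= 0.0111

0.0111


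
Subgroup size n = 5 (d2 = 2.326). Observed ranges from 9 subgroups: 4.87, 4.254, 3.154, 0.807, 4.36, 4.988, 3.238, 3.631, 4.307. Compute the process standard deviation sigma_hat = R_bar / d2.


R_bar = (4.87 + 4.254 + 3.154 + 0.807 + 4.36 + 4.988 + 3.238 + 3.631 + 4.307) / 9
R_bar = 33.609 / 9 = 3.7343333
sigma_hat = R_bar / d2 = 3.7343333 / 2.326 = 1.6055

1.6055


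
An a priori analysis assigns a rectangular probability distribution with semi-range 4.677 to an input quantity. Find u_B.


u_B = half_width / sqrt(3)
u_B = 4.677 / 1.7320508
u_B = 2.7003

2.7003


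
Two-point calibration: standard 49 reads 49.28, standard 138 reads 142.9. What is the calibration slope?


slope = (y2 - y1) / (x2 - x1)
= (142.9 - 49.28) / (138 - 49)
= 93.6200 / 89
= 1.0519

1.0519


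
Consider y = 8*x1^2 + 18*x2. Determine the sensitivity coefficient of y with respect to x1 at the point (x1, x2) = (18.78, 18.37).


y = 8*x1^2 + 18*x2
dy/dx1 = 2*8*x1
Evaluate at x1 = 18.78: c1 = 16 * 18.78
c1 = 300.4800

300.4800


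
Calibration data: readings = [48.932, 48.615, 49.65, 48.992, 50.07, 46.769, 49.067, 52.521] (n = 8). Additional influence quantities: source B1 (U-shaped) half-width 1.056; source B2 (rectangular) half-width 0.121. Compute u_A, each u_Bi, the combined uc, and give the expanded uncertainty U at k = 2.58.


mean = (48.932 + 48.615 + 49.65 + 48.992 + 50.07 + 46.769 + 49.067 + 52.521) / 8 = 49.327
s = sqrt(sum((x - mean)^2)/(n-1)) = 1.6144071
u_A = s / sqrt(n) = 1.6144071 / sqrt(8) = 0.5707791
u_B1 = 1.056 / sqrt(2) = 0.74670476
u_B2 = 0.121 / sqrt(3) = 0.069859383
uc = sqrt(0.5707791^2 + 0.74670476^2 + 0.069859383^2) = 0.94246332
U = k * uc = 2.58 * 0.94246332
U = 2.4316

2.4316


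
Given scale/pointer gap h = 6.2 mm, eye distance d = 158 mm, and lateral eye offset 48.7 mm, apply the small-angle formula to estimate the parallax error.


error = h * offset / d
= 6.2 * 48.7 / 158
= 1.9110

1.9110


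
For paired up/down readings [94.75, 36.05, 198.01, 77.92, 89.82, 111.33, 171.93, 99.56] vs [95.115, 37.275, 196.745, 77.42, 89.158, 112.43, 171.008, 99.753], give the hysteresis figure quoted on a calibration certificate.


|94.75 - 95.115| = 0.3650
|36.05 - 37.275| = 1.2250
|198.01 - 196.745| = 1.2650
|77.92 - 77.42| = 0.5000
|89.82 - 89.158| = 0.6620
|111.33 - 112.43| = 1.1000
|171.93 - 171.008| = 0.9220
|99.56 - 99.753| = 0.1930
hysteresis = max(diffs) = 1.2650

1.2650


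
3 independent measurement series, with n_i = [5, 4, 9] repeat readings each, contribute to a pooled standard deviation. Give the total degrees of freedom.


nu = sum_i (n_i - 1)
nu = ((5 - 1) + (4 - 1) + (9 - 1))
nu = 4 + 3 + 8
nu = 15

15


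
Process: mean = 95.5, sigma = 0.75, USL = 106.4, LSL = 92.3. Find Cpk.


Cpu = (USL - mean) / (3*sigma) = (106.4 - 95.5) / (3*0.75) = 4.8444
Cpl = (mean - LSL) / (3*sigma) = (95.5 - 92.3) / (3*0.75) = 1.4222
Cpk = min(Cpu, Cpl) = 1.4222

1.4222


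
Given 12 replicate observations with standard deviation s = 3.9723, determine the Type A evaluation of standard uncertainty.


u_A = s / sqrt(n)
u_A = 3.9723 / sqrt(12)
u_A = 3.9723 / 3.4641016
u_A = 1.1467

1.1467


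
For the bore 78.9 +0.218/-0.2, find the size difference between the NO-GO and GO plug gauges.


GO = nominal - lower_tol (smallest hole = maximum material condition)
GO = 78.9 - 0.2 = 78.7
NO-GO = nominal + upper_tol (largest hole = least material condition)
NO-GO = 78.9 + 0.218 = 79.118
spread = NO-GO - GO = 79.118 - 78.7 = 0.4180

0.4180


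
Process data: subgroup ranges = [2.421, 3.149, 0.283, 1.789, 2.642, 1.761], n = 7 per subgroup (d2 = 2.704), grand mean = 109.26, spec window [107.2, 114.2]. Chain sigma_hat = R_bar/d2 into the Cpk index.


R_bar = (2.421 + 3.149 + 0.283 + 1.789 + 2.642 + 1.761) / 6 = 2.0075
sigma = R_bar / d2 = 2.0075 / 2.704 = 0.74241864
Cp = (USL - LSL)/(6*sigma) = (114.2 - 107.2)/(6*0.74241864) = 1.5714
Cpu = (114.2 - 109.26)/(3*0.74241864) = 2.2180
Cpl = (109.26 - 107.2)/(3*0.74241864) = 0.9249
Cpk = min(Cpu, Cpl) = 0.9249

0.9249


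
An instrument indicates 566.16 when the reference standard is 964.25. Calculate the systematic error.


Systematic error = measured - true
= 566.16 - 964.25
= -398.0900

-398.0900


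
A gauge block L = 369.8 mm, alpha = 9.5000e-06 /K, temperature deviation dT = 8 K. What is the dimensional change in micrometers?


dL = L * alpha * dT
= 369.8 * 9.5000e-06 * 8
= 0.0281048 mm
dL_um = 0.0281048 * 1000 = 28.1048 um

28.1048


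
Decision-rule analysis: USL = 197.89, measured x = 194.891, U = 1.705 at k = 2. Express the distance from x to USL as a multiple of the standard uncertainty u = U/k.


u = U / k = 1.705 / 2 = 0.8525
margin = |USL - x| = |197.89 - 194.891| = 2.999
z = margin / u = 2.999 / 0.8525
z = 3.5179

3.5179


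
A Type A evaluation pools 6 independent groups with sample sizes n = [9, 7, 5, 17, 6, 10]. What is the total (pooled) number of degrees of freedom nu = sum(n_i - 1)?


nu = sum_i (n_i - 1)
nu = ((9 - 1) + (7 - 1) + (5 - 1) + (17 - 1) + (6 - 1) + (10 - 1))
nu = 8 + 6 + 4 + 16 + 5 + 9
nu = 48

48


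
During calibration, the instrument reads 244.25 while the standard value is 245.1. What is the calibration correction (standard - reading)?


Correction = standard - reading
= 245.1 - 244.25
= 0.8500

0.8500


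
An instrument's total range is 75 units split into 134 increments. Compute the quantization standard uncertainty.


resolution = range / divisions
resolution = 75 / 134 = 0.55970149
u_res = resolution / (2*sqrt(3))
u_res = 0.55970149 / 3.4641016
u_res = 0.1616

0.1616


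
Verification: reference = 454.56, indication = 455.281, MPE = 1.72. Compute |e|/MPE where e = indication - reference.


e = indication - reference = 455.281 - 454.56 = 0.7210
|e| = 0.7210
ratio = |e| / MPE = 0.7210 / 1.72
ratio = 0.4192

0.4192


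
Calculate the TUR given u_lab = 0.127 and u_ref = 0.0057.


TUR = u_lab / u_ref
= 0.127 / 0.0057
= 22.2807

22.2807


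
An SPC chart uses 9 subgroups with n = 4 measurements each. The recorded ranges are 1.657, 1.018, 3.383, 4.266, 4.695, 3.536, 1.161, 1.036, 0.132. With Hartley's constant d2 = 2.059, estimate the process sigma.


R_bar = (1.657 + 1.018 + 3.383 + 4.266 + 4.695 + 3.536 + 1.161 + 1.036 + 0.132) / 9
R_bar = 20.884 / 9 = 2.3204444
sigma_hat = R_bar / d2 = 2.3204444 / 2.059 = 1.1270

1.1270


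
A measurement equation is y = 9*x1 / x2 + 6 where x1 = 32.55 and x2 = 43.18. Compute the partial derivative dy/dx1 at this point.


y = 9*x1 / x2 + 6
dy/dx1 = 9/x2
Evaluate at x2 = 43.18: c1 = 9 / 43.18
c1 = 0.2084

0.2084


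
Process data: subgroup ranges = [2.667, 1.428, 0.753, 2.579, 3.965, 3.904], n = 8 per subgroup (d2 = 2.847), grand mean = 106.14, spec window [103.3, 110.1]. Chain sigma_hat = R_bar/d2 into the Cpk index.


R_bar = (2.667 + 1.428 + 0.753 + 2.579 + 3.965 + 3.904) / 6 = 2.5493333
sigma = R_bar / d2 = 2.5493333 / 2.847 = 0.89544549
Cp = (USL - LSL)/(6*sigma) = (110.1 - 103.3)/(6*0.89544549) = 1.2657
Cpu = (110.1 - 106.14)/(3*0.89544549) = 1.4741
Cpl = (106.14 - 103.3)/(3*0.89544549) = 1.0572
Cpk = min(Cpu, Cpl) = 1.0572

1.0572


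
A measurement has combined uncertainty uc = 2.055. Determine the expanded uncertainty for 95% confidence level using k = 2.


U = k * uc
U = 2 * 2.055
U = 4.1100

4.1100


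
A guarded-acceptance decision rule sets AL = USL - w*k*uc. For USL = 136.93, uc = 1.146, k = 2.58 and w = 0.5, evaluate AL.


U = k * uc = 2.58 * 1.146 = 2.95668
guard band g = w * U = 0.5 * 2.95668 = 1.47834
AL = USL - g = 136.93 - 1.47834
AL = 135.4517

135.4517


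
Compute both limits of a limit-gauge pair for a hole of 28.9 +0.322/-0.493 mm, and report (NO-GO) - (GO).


GO = nominal - lower_tol (smallest hole = maximum material condition)
GO = 28.9 - 0.493 = 28.407
NO-GO = nominal + upper_tol (largest hole = least material condition)
NO-GO = 28.9 + 0.322 = 29.222
spread = NO-GO - GO = 29.222 - 28.407 = 0.8150

0.8150


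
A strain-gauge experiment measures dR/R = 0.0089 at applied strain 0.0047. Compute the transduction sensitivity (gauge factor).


GF = (dR/R) / epsilon
= 0.0089 / 0.0047
= 1.8936

1.8936


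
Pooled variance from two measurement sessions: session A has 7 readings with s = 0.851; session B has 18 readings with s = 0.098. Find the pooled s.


s_p = sqrt(((n1-1)*s1^2 + (n2-1)*s2^2) / (n1+n2-2))
numerator = (7-1)*0.851^2 + (18-1)*0.098^2 = 4.345206 + 0.163268 = 4.508474
denominator = 7 + 18 - 2 = 23
s_p^2 = 4.508474 / 23 = 0.19602061
s_p = sqrt(0.19602061) = 0.4427

0.4427


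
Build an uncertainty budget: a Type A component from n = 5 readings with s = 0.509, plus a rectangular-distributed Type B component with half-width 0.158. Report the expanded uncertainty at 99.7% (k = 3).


u_A = s / sqrt(n) = 0.509 / sqrt(5) = 0.22763172
u_B = half_width / sqrt(3) = 0.158 / sqrt(3) = 0.091221343
uc = sqrt(u_A^2 + u_B^2) = sqrt(0.22763172^2 + 0.091221343^2) = 0.24522955
U = k * uc = 3 * 0.24522955
U = 0.7357

0.7357


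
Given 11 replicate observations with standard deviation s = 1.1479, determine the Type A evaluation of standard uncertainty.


u_A = s / sqrt(n)
u_A = 1.1479 / sqrt(11)
u_A = 1.1479 / 3.3166248
u_A = 0.3461

0.3461


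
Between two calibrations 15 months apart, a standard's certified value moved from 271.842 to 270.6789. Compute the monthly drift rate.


rate = (v2 - v1) / months
= (270.6789 - 271.842) / 15
= -1.1631 / 15
= -0.0775

-0.0775


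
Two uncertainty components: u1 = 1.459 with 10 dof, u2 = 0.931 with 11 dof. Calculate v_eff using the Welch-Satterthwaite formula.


uc = sqrt(u1^2 + u2^2) = sqrt(1.459^2 + 0.931^2) = 1.7307345
v_eff = uc^4 / (u1^4/v1 + u2^4/v2)
= 1.7307345^4 / (1.459^4/10 + 0.931^4/11)
= 8.9726722 / 0.52142597
v_eff = 17.2080

17.2080


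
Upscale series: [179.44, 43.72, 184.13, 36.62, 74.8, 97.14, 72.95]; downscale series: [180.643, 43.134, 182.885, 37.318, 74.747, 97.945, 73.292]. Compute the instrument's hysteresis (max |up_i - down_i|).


|179.44 - 180.643| = 1.2030
|43.72 - 43.134| = 0.5860
|184.13 - 182.885| = 1.2450
|36.62 - 37.318| = 0.6980
|74.8 - 74.747| = 0.0530
|97.14 - 97.945| = 0.8050
|72.95 - 73.292| = 0.3420
hysteresis = max(diffs) = 1.2450

1.2450


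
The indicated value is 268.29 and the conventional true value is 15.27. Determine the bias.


Systematic error = measured - true
= 268.29 - 15.27
= 253.0200

253.0200


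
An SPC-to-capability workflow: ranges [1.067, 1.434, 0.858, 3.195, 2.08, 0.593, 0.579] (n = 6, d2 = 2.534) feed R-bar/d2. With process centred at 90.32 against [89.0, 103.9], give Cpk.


R_bar = (1.067 + 1.434 + 0.858 + 3.195 + 2.08 + 0.593 + 0.579) / 7 = 1.4008571
sigma = R_bar / d2 = 1.4008571 / 2.534 = 0.55282443
Cp = (USL - LSL)/(6*sigma) = (103.9 - 89.0)/(6*0.55282443) = 4.4921
Cpu = (103.9 - 90.32)/(3*0.55282443) = 8.1883
Cpl = (90.32 - 89.0)/(3*0.55282443) = 0.7959
Cpk = min(Cpu, Cpl) = 0.7959

0.7959


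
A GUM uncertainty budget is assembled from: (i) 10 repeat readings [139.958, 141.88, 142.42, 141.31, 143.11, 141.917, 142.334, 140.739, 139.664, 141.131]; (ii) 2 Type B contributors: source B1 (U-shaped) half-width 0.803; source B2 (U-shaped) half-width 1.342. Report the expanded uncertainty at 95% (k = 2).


mean = (139.958 + 141.88 + 142.42 + 141.31 + 143.11 + 141.917 + 142.334 + 140.739 + 139.664 + 141.131) / 10 = 141.4463
s = sqrt(sum((x - mean)^2)/(n-1)) = 1.1016931
u_A = s / sqrt(n) = 1.1016931 / sqrt(10) = 0.34838595
u_B1 = 0.803 / sqrt(2) = 0.56780675
u_B2 = 1.342 / sqrt(2) = 0.9489373
uc = sqrt(0.34838595^2 + 0.56780675^2 + 0.9489373^2) = 1.159422
U = k * uc = 2 * 1.159422
U = 2.3188

2.3188


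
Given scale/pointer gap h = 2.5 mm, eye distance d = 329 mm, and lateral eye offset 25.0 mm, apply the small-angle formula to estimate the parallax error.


error = h * offset / d
= 2.5 * 25.0 / 329
= 0.1900

0.1900


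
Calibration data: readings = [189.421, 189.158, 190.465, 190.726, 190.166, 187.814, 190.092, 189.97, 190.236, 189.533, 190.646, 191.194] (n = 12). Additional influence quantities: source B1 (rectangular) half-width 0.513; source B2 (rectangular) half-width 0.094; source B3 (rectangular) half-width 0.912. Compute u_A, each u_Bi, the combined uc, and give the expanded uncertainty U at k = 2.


mean = (189.421 + 189.158 + 190.465 + 190.726 + 190.166 + 187.814 + 190.092 + 189.97 + 190.236 + 189.533 + 190.646 + 191.194) / 12 = 189.95175
s = sqrt(sum((x - mean)^2)/(n-1)) = 0.88891263
u_A = s / sqrt(n) = 0.88891263 / sqrt(12) = 0.25660697
u_B1 = 0.513 / sqrt(3) = 0.29618069
u_B2 = 0.094 / sqrt(3) = 0.054270925
u_B3 = 0.912 / sqrt(3) = 0.52654345
uc = sqrt(0.25660697^2 + 0.29618069^2 + 0.054270925^2 + 0.52654345^2) = 0.65860722
U = k * uc = 2 * 0.65860722
U = 1.3172

1.3172


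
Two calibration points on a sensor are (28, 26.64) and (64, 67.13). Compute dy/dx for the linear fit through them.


slope = (y2 - y1) / (x2 - x1)
= (67.13 - 26.64) / (64 - 28)
= 40.4900 / 36
= 1.1247

1.1247


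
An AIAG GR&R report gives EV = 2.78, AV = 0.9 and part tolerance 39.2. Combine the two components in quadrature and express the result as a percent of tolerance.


GRR = sqrt(EV^2 + AV^2) = sqrt(2.78^2 + 0.9^2) = 2.9220541
%GRR = GRR / tol * 100 = 2.9220541 / 39.2 * 100
%GRR = 7.4542

7.4542


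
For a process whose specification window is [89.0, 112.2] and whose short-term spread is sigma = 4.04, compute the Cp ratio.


Cp = (USL - LSL) / (6 * sigma)
= (112.2 - 89.0) / (6 * 4.04)
= 23.2000 / 24.2400
= 0.9571

0.9571


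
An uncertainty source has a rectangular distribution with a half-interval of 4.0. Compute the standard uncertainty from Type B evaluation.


u_B = half_width / sqrt(3)
u_B = 4.0 / 1.7320508
u_B = 2.3094

2.3094


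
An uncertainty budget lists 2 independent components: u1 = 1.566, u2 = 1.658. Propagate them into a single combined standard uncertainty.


uc = sqrt(1.566^2 + 1.658^2)
uc = sqrt(5.20132)
uc = 2.2806

2.2806


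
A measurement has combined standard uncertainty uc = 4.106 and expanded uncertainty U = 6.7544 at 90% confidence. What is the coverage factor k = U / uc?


k = U / uc
k = 6.7544 / 4.106
k = 1.645

1.645


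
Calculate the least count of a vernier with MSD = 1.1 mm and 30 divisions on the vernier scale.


LC = MSD / n_div
= 1.1 / 30
= 0.0367

0.0367


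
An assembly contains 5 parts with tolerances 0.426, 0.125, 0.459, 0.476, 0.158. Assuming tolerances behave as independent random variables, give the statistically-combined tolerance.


RSS = sqrt(0.426^2 + 0.125^2 + 0.459^2 + 0.476^2 + 0.158^2)
= sqrt(0.659322)
= 0.8120

0.8120


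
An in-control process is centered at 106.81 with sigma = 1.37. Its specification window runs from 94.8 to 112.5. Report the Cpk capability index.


Cpu = (USL - mean) / (3*sigma) = (112.5 - 106.81) / (3*1.37) = 1.3844
Cpl = (mean - LSL) / (3*sigma) = (106.81 - 94.8) / (3*1.37) = 2.9221
Cpk = min(Cpu, Cpl) = 1.3844

1.3844


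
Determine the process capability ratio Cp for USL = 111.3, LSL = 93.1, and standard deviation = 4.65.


Cp = (USL - LSL) / (6 * sigma)
= (111.3 - 93.1) / (6 * 4.65)
= 18.2000 / 27.9000
= 0.6523

0.6523


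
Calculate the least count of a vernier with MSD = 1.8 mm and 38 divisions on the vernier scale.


LC = MSD / n_div
= 1.8 / 38
= 0.0474

0.0474


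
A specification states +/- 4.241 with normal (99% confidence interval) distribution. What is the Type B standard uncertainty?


u_B = half_width / 2.576
u_B = 4.241 / 2.576
u_B = 1.6464

1.6464


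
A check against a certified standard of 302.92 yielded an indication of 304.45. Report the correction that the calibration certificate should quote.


Correction = standard - reading
= 302.92 - 304.45
= -1.5300

-1.5300


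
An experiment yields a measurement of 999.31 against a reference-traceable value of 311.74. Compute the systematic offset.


Systematic error = measured - true
= 999.31 - 311.74
= 687.5700

687.5700


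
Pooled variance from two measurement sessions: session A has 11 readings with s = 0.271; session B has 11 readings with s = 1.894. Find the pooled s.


s_p = sqrt(((n1-1)*s1^2 + (n2-1)*s2^2) / (n1+n2-2))
numerator = (11-1)*0.271^2 + (11-1)*1.894^2 = 0.73441 + 35.87236 = 36.60677
denominator = 11 + 11 - 2 = 20
s_p^2 = 36.60677 / 20 = 1.8303385
s_p = sqrt(1.8303385) = 1.3529

1.3529


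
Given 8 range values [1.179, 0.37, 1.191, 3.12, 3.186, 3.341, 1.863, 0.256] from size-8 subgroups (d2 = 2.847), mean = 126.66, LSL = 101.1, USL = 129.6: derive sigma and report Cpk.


R_bar = (1.179 + 0.37 + 1.191 + 3.12 + 3.186 + 3.341 + 1.863 + 0.256) / 8 = 1.81325
sigma = R_bar / d2 = 1.81325 / 2.847 = 0.63689849
Cp = (USL - LSL)/(6*sigma) = (129.6 - 101.1)/(6*0.63689849) = 7.4580
Cpu = (129.6 - 126.66)/(3*0.63689849) = 1.5387
Cpl = (126.66 - 101.1)/(3*0.63689849) = 13.3773
Cpk = min(Cpu, Cpl) = 1.5387

1.5387


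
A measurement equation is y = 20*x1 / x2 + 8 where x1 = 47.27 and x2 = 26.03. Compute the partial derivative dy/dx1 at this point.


y = 20*x1 / x2 + 8
dy/dx1 = 20/x2
Evaluate at x2 = 26.03: c1 = 20 / 26.03
c1 = 0.7683

0.7683


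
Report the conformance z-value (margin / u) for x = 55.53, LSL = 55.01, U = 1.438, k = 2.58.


u = U / k = 1.438 / 2.58 = 0.55736434
margin = |LSL - x| = |55.01 - 55.53| = 0.52
z = margin / u = 0.52 / 0.55736434
z = 0.9330

0.9330


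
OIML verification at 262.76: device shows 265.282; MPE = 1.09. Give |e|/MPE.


e = indication - reference = 265.282 - 262.76 = 2.5220
|e| = 2.5220
ratio = |e| / MPE = 2.5220 / 1.09
ratio = 2.3138

2.3138


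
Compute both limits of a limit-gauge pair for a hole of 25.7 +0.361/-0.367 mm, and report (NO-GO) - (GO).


GO = nominal - lower_tol (smallest hole = maximum material condition)
GO = 25.7 - 0.367 = 25.333
NO-GO = nominal + upper_tol (largest hole = least material condition)
NO-GO = 25.7 + 0.361 = 26.061
spread = NO-GO - GO = 26.061 - 25.333 = 0.7280

0.7280


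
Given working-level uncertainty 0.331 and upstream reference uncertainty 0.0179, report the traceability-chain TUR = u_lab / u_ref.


TUR = u_lab / u_ref
= 0.331 / 0.0179
= 18.4916

18.4916


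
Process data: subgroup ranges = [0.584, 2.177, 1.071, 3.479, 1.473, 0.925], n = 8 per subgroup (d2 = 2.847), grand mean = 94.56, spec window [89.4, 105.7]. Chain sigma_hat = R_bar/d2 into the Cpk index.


R_bar = (0.584 + 2.177 + 1.071 + 3.479 + 1.473 + 0.925) / 6 = 1.6181667
sigma = R_bar / d2 = 1.6181667 / 2.847 = 0.56837608
Cp = (USL - LSL)/(6*sigma) = (105.7 - 89.4)/(6*0.56837608) = 4.7797
Cpu = (105.7 - 94.56)/(3*0.56837608) = 6.5332
Cpl = (94.56 - 89.4)/(3*0.56837608) = 3.0262
Cpk = min(Cpu, Cpl) = 3.0262

3.0262
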